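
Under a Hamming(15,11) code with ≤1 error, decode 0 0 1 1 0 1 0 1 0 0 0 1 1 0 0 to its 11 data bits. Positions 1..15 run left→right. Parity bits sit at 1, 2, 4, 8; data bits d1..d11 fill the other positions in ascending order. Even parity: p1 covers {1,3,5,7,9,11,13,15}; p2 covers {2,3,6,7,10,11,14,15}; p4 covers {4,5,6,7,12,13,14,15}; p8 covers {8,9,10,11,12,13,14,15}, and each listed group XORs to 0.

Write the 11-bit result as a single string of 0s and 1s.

s1 (pos 1,3,5,7,9,11,13,15): 0⊕1⊕0⊕0⊕0⊕0⊕1⊕0 = 0
s2 (pos 2,3,6,7,10,11,14,15): 0⊕1⊕1⊕0⊕0⊕0⊕0⊕0 = 0
s4 (pos 4,5,6,7,12,13,14,15): 1⊕0⊕1⊕0⊕1⊕1⊕0⊕0 = 0
s8 (pos 8,9,10,11,12,13,14,15): 1⊕0⊕0⊕0⊕1⊕1⊕0⊕0 = 1
Syndrome s8…s1 = 1000 → error at position 8.
Flip position 8: 001101010001100 → 001101000001100
Read data bits from positions 3,5,6,7,9,10,11,12,13,14,15: 10100001100

10100001100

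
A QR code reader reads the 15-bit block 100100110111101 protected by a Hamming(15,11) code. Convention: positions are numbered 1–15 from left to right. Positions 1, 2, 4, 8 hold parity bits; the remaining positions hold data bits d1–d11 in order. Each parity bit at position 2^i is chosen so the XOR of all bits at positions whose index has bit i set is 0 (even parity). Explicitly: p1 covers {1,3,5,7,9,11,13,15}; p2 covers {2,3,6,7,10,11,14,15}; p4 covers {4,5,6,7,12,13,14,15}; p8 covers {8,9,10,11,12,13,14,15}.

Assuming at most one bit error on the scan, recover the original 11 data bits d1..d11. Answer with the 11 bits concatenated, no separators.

01010111101

s1 (pos 1,3,5,7,9,11,13,15): 1⊕0⊕0⊕1⊕0⊕1⊕1⊕1 = 1
s2 (pos 2,3,6,7,10,11,14,15): 0⊕0⊕0⊕1⊕1⊕1⊕0⊕1 = 0
s4 (pos 4,5,6,7,12,13,14,15): 1⊕0⊕0⊕1⊕1⊕1⊕0⊕1 = 1
s8 (pos 8,9,10,11,12,13,14,15): 1⊕0⊕1⊕1⊕1⊕1⊕0⊕1 = 0
Syndrome s8…s1 = 0101 → error at position 5.
Flip position 5: 100100110111101 → 100110110111101
Read data bits from positions 3,5,6,7,9,10,11,12,13,14,15: 01010111101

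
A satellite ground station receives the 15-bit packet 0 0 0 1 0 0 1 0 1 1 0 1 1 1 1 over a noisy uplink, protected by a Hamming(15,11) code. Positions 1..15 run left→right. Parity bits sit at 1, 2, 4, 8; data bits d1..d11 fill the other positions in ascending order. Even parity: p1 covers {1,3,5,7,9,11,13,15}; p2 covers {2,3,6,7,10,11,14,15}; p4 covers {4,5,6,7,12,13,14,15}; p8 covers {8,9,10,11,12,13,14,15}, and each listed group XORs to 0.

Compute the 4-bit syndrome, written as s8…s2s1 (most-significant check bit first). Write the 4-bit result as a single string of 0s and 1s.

0000

s1 (pos 1,3,5,7,9,11,13,15): 0⊕0⊕0⊕1⊕1⊕0⊕1⊕1 = 0
s2 (pos 2,3,6,7,10,11,14,15): 0⊕0⊕0⊕1⊕1⊕0⊕1⊕1 = 0
s4 (pos 4,5,6,7,12,13,14,15): 1⊕0⊕0⊕1⊕1⊕1⊕1⊕1 = 0
s8 (pos 8,9,10,11,12,13,14,15): 0⊕1⊕1⊕0⊕1⊕1⊕1⊕1 = 0
Syndrome s8…s1 = 0000 → no error.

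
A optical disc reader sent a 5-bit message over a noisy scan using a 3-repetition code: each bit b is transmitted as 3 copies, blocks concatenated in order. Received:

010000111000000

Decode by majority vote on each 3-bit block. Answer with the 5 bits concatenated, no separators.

Block 1 (010): 1 one → 0
Block 2 (000): 0 ones → 0
Block 3 (111): 3 ones → 1
Block 4 (000): 0 ones → 0
Block 5 (000): 0 ones → 0

00100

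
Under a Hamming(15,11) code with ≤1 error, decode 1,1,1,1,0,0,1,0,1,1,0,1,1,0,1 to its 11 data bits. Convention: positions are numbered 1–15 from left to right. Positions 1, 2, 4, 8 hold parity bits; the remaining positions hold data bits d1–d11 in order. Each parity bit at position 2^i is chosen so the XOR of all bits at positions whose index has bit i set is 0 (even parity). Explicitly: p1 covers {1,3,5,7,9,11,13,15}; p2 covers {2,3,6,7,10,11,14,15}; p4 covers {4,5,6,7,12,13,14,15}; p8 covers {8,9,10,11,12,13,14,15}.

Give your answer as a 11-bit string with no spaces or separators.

s1 (pos 1,3,5,7,9,11,13,15): 1⊕1⊕0⊕1⊕1⊕0⊕1⊕1 = 0
s2 (pos 2,3,6,7,10,11,14,15): 1⊕1⊕0⊕1⊕1⊕0⊕0⊕1 = 1
s4 (pos 4,5,6,7,12,13,14,15): 1⊕0⊕0⊕1⊕1⊕1⊕0⊕1 = 1
s8 (pos 8,9,10,11,12,13,14,15): 0⊕1⊕1⊕0⊕1⊕1⊕0⊕1 = 1
Syndrome s8…s1 = 1110 → error at position 14.
Flip position 14: 111100101101101 → 111100101101111
Read data bits from positions 3,5,6,7,9,10,11,12,13,14,15: 10011101111

10011101111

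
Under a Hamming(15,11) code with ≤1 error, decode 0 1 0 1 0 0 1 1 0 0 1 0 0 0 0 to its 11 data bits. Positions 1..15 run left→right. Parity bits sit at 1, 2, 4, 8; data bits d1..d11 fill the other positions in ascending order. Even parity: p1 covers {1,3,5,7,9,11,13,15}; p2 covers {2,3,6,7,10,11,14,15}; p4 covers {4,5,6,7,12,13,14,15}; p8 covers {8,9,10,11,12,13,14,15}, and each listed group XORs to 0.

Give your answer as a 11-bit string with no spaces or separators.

s1 (pos 1,3,5,7,9,11,13,15): 0⊕0⊕0⊕1⊕0⊕1⊕0⊕0 = 0
s2 (pos 2,3,6,7,10,11,14,15): 1⊕0⊕0⊕1⊕0⊕1⊕0⊕0 = 1
s4 (pos 4,5,6,7,12,13,14,15): 1⊕0⊕0⊕1⊕0⊕0⊕0⊕0 = 0
s8 (pos 8,9,10,11,12,13,14,15): 1⊕0⊕0⊕1⊕0⊕0⊕0⊕0 = 0
Syndrome s8…s1 = 0010 → error at position 2.
Flip position 2: 010100110010000 → 000100110010000
Read data bits from positions 3,5,6,7,9,10,11,12,13,14,15: 00010010000

00010010000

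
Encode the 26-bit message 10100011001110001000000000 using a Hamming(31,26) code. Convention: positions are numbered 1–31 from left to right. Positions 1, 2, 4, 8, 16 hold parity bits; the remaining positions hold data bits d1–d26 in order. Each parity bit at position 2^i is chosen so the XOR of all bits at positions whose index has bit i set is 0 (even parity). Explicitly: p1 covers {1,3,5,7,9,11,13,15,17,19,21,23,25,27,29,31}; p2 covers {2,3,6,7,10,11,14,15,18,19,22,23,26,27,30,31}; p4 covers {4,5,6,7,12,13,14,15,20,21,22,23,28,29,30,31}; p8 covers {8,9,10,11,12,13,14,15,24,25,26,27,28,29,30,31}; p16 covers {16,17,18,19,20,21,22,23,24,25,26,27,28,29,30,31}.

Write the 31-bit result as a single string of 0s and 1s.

0010010100110011110001000000000

Place data at non-parity positions: p1 p2 1 p4 0 1 0 p8 0 0 1 1 0 0 1 p16 1 1 0 0 0 1 0 0 0 0 0 0 0 0 0
p1 (pos 1,3,5,7,9,11,13,15,17,19,21,23,25,27,29,31): XOR of data positions = 1⊕0⊕0⊕0⊕1⊕0⊕1⊕1⊕0⊕0⊕0⊕0⊕0⊕0⊕0 = 0
p2 (pos 2,3,6,7,10,11,14,15,18,19,22,23,26,27,30,31): XOR of data positions = 1⊕1⊕0⊕0⊕1⊕0⊕1⊕1⊕0⊕1⊕0⊕0⊕0⊕0⊕0 = 0
p4 (pos 4,5,6,7,12,13,14,15,20,21,22,23,28,29,30,31): XOR of data positions = 0⊕1⊕0⊕1⊕0⊕0⊕1⊕0⊕0⊕1⊕0⊕0⊕0⊕0⊕0 = 0
p8 (pos 8,9,10,11,12,13,14,15,24,25,26,27,28,29,30,31): XOR of data positions = 0⊕0⊕1⊕1⊕0⊕0⊕1⊕0⊕0⊕0⊕0⊕0⊕0⊕0⊕0 = 1
p16 (pos 16,17,18,19,20,21,22,23,24,25,26,27,28,29,30,31): XOR of data positions = 1⊕1⊕0⊕0⊕0⊕1⊕0⊕0⊕0⊕0⊕0⊕0⊕0⊕0⊕0 = 1
Codeword: 0010010100110011110001000000000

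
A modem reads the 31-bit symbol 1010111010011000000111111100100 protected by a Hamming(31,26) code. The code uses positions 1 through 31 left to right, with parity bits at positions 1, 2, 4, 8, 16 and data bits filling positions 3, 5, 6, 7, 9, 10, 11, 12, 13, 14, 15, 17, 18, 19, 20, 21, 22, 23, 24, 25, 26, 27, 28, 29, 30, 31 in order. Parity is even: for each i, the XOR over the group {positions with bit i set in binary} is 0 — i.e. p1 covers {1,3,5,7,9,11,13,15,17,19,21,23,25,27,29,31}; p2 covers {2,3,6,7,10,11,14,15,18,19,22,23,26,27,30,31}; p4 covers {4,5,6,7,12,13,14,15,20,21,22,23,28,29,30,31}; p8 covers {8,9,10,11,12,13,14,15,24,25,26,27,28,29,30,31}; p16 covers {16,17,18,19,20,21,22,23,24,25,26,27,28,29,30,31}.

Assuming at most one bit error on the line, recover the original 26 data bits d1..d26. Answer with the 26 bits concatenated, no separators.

11111001100000111111100100

s1 (pos 1,3,5,7,9,11,13,15,17,19,21,23,25,27,29,31): 1⊕1⊕1⊕1⊕1⊕0⊕1⊕0⊕0⊕0⊕1⊕1⊕1⊕0⊕1⊕0 = 0
s2 (pos 2,3,6,7,10,11,14,15,18,19,22,23,26,27,30,31): 0⊕1⊕1⊕1⊕0⊕0⊕0⊕0⊕0⊕0⊕1⊕1⊕1⊕0⊕0⊕0 = 0
s4 (pos 4,5,6,7,12,13,14,15,20,21,22,23,28,29,30,31): 0⊕1⊕1⊕1⊕1⊕1⊕0⊕0⊕1⊕1⊕1⊕1⊕0⊕1⊕0⊕0 = 0
s8 (pos 8,9,10,11,12,13,14,15,24,25,26,27,28,29,30,31): 0⊕1⊕0⊕0⊕1⊕1⊕0⊕0⊕1⊕1⊕1⊕0⊕0⊕1⊕0⊕0 = 1
s16 (pos 16,17,18,19,20,21,22,23,24,25,26,27,28,29,30,31): 0⊕0⊕0⊕0⊕1⊕1⊕1⊕1⊕1⊕1⊕1⊕0⊕0⊕1⊕0⊕0 = 0
Syndrome s16…s1 = 01000 → error at position 8.
Flip position 8: 1010111010011000000111111100100 → 1010111110011000000111111100100
Read data bits from positions 3,5,6,7,9,10,11,12,13,14,15,17,18,19,20,21,22,23,24,25,26,27,28,29,30,31: 11111001100000111111100100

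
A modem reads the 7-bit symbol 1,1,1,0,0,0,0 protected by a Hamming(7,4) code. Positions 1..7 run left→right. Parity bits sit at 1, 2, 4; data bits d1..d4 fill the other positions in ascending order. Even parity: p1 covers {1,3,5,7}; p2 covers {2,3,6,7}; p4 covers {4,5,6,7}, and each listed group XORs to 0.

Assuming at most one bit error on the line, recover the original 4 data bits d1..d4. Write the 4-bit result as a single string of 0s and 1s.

s1 (pos 1,3,5,7): 1⊕1⊕0⊕0 = 0
s2 (pos 2,3,6,7): 1⊕1⊕0⊕0 = 0
s4 (pos 4,5,6,7): 0⊕0⊕0⊕0 = 0
Syndrome s4…s1 = 000 → no error.
Read data bits from positions 3,5,6,7: 1000

1000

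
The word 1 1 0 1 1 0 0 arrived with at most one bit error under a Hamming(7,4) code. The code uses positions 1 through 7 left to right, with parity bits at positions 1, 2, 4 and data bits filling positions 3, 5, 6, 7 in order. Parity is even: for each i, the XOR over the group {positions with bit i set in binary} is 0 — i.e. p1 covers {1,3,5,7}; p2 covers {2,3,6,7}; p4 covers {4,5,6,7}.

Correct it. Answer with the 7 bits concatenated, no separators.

1001100

s1 (pos 1,3,5,7): 1⊕0⊕1⊕0 = 0
s2 (pos 2,3,6,7): 1⊕0⊕0⊕0 = 1
s4 (pos 4,5,6,7): 1⊕1⊕0⊕0 = 0
Syndrome s4…s1 = 010 → error at position 2.
Flip position 2: 1101100 → 1001100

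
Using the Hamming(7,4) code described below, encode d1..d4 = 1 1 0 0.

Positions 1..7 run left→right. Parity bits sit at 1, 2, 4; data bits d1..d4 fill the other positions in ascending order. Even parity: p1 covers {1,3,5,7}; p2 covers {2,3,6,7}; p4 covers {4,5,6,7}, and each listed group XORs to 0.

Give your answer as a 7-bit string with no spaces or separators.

0111100

Place data at non-parity positions: p1 p2 1 p4 1 0 0
p1 (pos 1,3,5,7): XOR of data positions = 1⊕1⊕0 = 0
p2 (pos 2,3,6,7): XOR of data positions = 1⊕0⊕0 = 1
p4 (pos 4,5,6,7): XOR of data positions = 1⊕0⊕0 = 1
Codeword: 0111100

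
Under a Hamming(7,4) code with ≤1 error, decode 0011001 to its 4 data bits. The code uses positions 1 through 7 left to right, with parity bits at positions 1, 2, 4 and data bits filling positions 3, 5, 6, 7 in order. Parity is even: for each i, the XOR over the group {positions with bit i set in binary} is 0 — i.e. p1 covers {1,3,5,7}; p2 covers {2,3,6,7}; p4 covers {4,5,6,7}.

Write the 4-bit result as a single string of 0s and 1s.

s1 (pos 1,3,5,7): 0⊕1⊕0⊕1 = 0
s2 (pos 2,3,6,7): 0⊕1⊕0⊕1 = 0
s4 (pos 4,5,6,7): 1⊕0⊕0⊕1 = 0
Syndrome s4…s1 = 000 → no error.
Read data bits from positions 3,5,6,7: 1001

1001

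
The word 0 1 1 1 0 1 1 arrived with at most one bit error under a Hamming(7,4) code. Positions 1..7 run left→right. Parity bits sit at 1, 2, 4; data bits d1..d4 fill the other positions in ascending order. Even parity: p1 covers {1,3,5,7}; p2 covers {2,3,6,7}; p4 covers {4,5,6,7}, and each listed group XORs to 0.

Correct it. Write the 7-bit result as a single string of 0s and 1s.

s1 (pos 1,3,5,7): 0⊕1⊕0⊕1 = 0
s2 (pos 2,3,6,7): 1⊕1⊕1⊕1 = 0
s4 (pos 4,5,6,7): 1⊕0⊕1⊕1 = 1
Syndrome s4…s1 = 100 → error at position 4.
Flip position 4: 0111011 → 0110011

0110011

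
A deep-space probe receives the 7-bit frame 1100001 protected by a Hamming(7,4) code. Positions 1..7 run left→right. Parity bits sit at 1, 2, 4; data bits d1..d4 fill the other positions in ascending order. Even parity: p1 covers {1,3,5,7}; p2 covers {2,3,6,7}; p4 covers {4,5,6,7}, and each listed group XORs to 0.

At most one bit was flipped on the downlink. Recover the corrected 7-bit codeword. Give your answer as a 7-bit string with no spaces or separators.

1101001

s1 (pos 1,3,5,7): 1⊕0⊕0⊕1 = 0
s2 (pos 2,3,6,7): 1⊕0⊕0⊕1 = 0
s4 (pos 4,5,6,7): 0⊕0⊕0⊕1 = 1
Syndrome s4…s1 = 100 → error at position 4.
Flip position 4: 1100001 → 1101001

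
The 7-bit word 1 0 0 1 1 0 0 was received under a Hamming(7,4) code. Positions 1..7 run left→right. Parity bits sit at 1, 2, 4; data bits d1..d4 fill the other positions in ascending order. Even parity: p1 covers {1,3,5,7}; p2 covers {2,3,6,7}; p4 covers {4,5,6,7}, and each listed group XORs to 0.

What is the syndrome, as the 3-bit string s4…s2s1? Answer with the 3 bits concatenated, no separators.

000

s1 (pos 1,3,5,7): 1⊕0⊕1⊕0 = 0
s2 (pos 2,3,6,7): 0⊕0⊕0⊕0 = 0
s4 (pos 4,5,6,7): 1⊕1⊕0⊕0 = 0
Syndrome s4…s1 = 000 → no error.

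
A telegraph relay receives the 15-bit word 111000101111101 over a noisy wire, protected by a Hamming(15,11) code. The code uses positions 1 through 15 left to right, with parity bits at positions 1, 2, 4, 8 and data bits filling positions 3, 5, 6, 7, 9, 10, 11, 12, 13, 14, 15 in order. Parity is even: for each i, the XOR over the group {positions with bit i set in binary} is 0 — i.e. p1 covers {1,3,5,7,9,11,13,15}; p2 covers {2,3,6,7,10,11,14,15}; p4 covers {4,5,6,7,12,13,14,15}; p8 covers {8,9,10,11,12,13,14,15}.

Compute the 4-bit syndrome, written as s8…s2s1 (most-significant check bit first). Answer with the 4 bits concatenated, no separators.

s1 (pos 1,3,5,7,9,11,13,15): 1⊕1⊕0⊕1⊕1⊕1⊕1⊕1 = 1
s2 (pos 2,3,6,7,10,11,14,15): 1⊕1⊕0⊕1⊕1⊕1⊕0⊕1 = 0
s4 (pos 4,5,6,7,12,13,14,15): 0⊕0⊕0⊕1⊕1⊕1⊕0⊕1 = 0
s8 (pos 8,9,10,11,12,13,14,15): 0⊕1⊕1⊕1⊕1⊕1⊕0⊕1 = 0
Syndrome s8…s1 = 0001 → error at position 1.

0001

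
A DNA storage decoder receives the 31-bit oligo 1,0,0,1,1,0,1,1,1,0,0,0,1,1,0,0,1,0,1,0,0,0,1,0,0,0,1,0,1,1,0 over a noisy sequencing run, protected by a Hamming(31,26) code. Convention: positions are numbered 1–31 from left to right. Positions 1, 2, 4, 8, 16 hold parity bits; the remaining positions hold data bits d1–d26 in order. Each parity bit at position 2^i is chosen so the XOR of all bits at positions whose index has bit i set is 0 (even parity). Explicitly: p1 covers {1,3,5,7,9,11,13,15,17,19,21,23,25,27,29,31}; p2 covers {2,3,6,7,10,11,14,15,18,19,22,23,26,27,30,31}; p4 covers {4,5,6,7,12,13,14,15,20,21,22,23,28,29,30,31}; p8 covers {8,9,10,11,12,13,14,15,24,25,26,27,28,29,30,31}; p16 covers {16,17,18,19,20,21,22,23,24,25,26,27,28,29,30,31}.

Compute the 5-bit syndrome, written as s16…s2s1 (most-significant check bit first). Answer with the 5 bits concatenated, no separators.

01000

s1 (pos 1,3,5,7,9,11,13,15,17,19,21,23,25,27,29,31): 1⊕0⊕1⊕1⊕1⊕0⊕1⊕0⊕1⊕1⊕0⊕1⊕0⊕1⊕1⊕0 = 0
s2 (pos 2,3,6,7,10,11,14,15,18,19,22,23,26,27,30,31): 0⊕0⊕0⊕1⊕0⊕0⊕1⊕0⊕0⊕1⊕0⊕1⊕0⊕1⊕1⊕0 = 0
s4 (pos 4,5,6,7,12,13,14,15,20,21,22,23,28,29,30,31): 1⊕1⊕0⊕1⊕0⊕1⊕1⊕0⊕0⊕0⊕0⊕1⊕0⊕1⊕1⊕0 = 0
s8 (pos 8,9,10,11,12,13,14,15,24,25,26,27,28,29,30,31): 1⊕1⊕0⊕0⊕0⊕1⊕1⊕0⊕0⊕0⊕0⊕1⊕0⊕1⊕1⊕0 = 1
s16 (pos 16,17,18,19,20,21,22,23,24,25,26,27,28,29,30,31): 0⊕1⊕0⊕1⊕0⊕0⊕0⊕1⊕0⊕0⊕0⊕1⊕0⊕1⊕1⊕0 = 0
Syndrome s16…s1 = 01000 → error at position 8.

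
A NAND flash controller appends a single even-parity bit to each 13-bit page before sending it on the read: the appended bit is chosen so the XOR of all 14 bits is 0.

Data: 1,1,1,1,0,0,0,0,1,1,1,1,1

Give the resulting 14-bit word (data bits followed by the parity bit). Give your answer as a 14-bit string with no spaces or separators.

11110000111111

XOR of the 13 data bits: 1⊕1⊕1⊕1⊕0⊕0⊕0⊕0⊕1⊕1⊕1⊕1⊕1 = 1
Parity bit = 1 (so all 14 bits XOR to 0).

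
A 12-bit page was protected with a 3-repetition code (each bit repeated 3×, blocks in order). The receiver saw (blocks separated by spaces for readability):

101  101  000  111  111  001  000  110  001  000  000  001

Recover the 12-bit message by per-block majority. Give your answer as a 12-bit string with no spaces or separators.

110110010000

Block 1 (101): 2 ones → 1
Block 2 (101): 2 ones → 1
Block 3 (000): 0 ones → 0
Block 4 (111): 3 ones → 1
Block 5 (111): 3 ones → 1
Block 6 (001): 1 one → 0
Block 7 (000): 0 ones → 0
Block 8 (110): 2 ones → 1
Block 9 (001): 1 one → 0
Block 10 (000): 0 ones → 0
Block 11 (000): 0 ones → 0
Block 12 (001): 1 one → 0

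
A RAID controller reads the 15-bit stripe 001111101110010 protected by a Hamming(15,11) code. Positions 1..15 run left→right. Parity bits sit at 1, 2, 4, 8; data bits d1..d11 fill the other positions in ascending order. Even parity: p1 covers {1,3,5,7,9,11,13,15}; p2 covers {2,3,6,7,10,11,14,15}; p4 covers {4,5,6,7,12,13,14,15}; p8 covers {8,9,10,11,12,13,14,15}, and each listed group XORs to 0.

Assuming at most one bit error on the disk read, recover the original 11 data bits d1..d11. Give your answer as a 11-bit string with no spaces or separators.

s1 (pos 1,3,5,7,9,11,13,15): 0⊕1⊕1⊕1⊕1⊕1⊕0⊕0 = 1
s2 (pos 2,3,6,7,10,11,14,15): 0⊕1⊕1⊕1⊕1⊕1⊕1⊕0 = 0
s4 (pos 4,5,6,7,12,13,14,15): 1⊕1⊕1⊕1⊕0⊕0⊕1⊕0 = 1
s8 (pos 8,9,10,11,12,13,14,15): 0⊕1⊕1⊕1⊕0⊕0⊕1⊕0 = 0
Syndrome s8…s1 = 0101 → error at position 5.
Flip position 5: 001111101110010 → 001101101110010
Read data bits from positions 3,5,6,7,9,10,11,12,13,14,15: 10111110010

10111110010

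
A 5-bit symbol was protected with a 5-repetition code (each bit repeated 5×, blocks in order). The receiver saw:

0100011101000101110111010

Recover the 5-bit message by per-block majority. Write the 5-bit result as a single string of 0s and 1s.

01011

Block 1 (01000): 1 one → 0
Block 2 (11101): 4 ones → 1
Block 3 (00010): 1 one → 0
Block 4 (11101): 4 ones → 1
Block 5 (11010): 3 ones → 1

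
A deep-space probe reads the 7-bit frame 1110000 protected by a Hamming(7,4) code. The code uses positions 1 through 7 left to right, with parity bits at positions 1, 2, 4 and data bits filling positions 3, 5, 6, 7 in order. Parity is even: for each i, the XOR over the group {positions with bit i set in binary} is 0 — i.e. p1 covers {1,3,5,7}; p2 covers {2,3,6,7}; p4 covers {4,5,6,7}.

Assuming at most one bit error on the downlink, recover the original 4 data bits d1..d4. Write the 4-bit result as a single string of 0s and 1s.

1000

s1 (pos 1,3,5,7): 1⊕1⊕0⊕0 = 0
s2 (pos 2,3,6,7): 1⊕1⊕0⊕0 = 0
s4 (pos 4,5,6,7): 0⊕0⊕0⊕0 = 0
Syndrome s4…s1 = 000 → no error.
Read data bits from positions 3,5,6,7: 1000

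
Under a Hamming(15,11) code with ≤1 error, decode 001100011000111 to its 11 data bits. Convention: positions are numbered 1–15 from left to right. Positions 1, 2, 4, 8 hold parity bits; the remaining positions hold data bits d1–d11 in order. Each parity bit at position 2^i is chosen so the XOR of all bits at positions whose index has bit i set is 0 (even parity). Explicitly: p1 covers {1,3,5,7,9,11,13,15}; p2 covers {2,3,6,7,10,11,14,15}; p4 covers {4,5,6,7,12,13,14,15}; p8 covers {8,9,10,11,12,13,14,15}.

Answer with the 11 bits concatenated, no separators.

10001100111

s1 (pos 1,3,5,7,9,11,13,15): 0⊕1⊕0⊕0⊕1⊕0⊕1⊕1 = 0
s2 (pos 2,3,6,7,10,11,14,15): 0⊕1⊕0⊕0⊕0⊕0⊕1⊕1 = 1
s4 (pos 4,5,6,7,12,13,14,15): 1⊕0⊕0⊕0⊕0⊕1⊕1⊕1 = 0
s8 (pos 8,9,10,11,12,13,14,15): 1⊕1⊕0⊕0⊕0⊕1⊕1⊕1 = 1
Syndrome s8…s1 = 1010 → error at position 10.
Flip position 10: 001100011000111 → 001100011100111
Read data bits from positions 3,5,6,7,9,10,11,12,13,14,15: 10001100111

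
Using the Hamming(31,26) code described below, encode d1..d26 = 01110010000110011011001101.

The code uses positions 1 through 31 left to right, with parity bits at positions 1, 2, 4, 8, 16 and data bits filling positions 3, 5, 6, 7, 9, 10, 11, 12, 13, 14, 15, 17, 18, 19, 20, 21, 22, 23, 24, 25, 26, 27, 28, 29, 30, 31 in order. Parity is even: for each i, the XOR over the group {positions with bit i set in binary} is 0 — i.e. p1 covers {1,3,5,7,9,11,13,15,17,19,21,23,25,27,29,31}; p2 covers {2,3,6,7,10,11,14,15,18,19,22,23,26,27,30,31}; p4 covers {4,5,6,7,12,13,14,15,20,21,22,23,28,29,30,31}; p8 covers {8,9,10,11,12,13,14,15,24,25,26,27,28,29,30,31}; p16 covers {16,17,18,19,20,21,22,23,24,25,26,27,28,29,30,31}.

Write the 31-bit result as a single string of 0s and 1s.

Place data at non-parity positions: p1 p2 0 p4 1 1 1 p8 0 0 1 0 0 0 0 p16 1 1 0 0 1 1 0 1 1 0 0 1 1 0 1
p1 (pos 1,3,5,7,9,11,13,15,17,19,21,23,25,27,29,31): XOR of data positions = 0⊕1⊕1⊕0⊕1⊕0⊕0⊕1⊕0⊕1⊕0⊕1⊕0⊕1⊕1 = 0
p2 (pos 2,3,6,7,10,11,14,15,18,19,22,23,26,27,30,31): XOR of data positions = 0⊕1⊕1⊕0⊕1⊕0⊕0⊕1⊕0⊕1⊕0⊕0⊕0⊕0⊕1 = 0
p4 (pos 4,5,6,7,12,13,14,15,20,21,22,23,28,29,30,31): XOR of data positions = 1⊕1⊕1⊕0⊕0⊕0⊕0⊕0⊕1⊕1⊕0⊕1⊕1⊕0⊕1 = 0
p8 (pos 8,9,10,11,12,13,14,15,24,25,26,27,28,29,30,31): XOR of data positions = 0⊕0⊕1⊕0⊕0⊕0⊕0⊕1⊕1⊕0⊕0⊕1⊕1⊕0⊕1 = 0
p16 (pos 16,17,18,19,20,21,22,23,24,25,26,27,28,29,30,31): XOR of data positions = 1⊕1⊕0⊕0⊕1⊕1⊕0⊕1⊕1⊕0⊕0⊕1⊕1⊕0⊕1 = 1
Codeword: 0000111000100001110011011001101

0000111000100001110011011001101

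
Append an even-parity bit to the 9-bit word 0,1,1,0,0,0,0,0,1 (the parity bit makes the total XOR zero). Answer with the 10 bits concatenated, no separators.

XOR of the 9 data bits: 0⊕1⊕1⊕0⊕0⊕0⊕0⊕0⊕1 = 1
Parity bit = 1 (so all 10 bits XOR to 0).

0110000011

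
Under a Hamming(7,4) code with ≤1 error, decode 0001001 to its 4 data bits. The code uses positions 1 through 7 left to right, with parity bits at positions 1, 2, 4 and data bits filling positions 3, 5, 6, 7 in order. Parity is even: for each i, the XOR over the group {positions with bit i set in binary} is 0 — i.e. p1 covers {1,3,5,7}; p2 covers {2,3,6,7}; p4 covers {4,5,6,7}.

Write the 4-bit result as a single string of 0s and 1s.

s1 (pos 1,3,5,7): 0⊕0⊕0⊕1 = 1
s2 (pos 2,3,6,7): 0⊕0⊕0⊕1 = 1
s4 (pos 4,5,6,7): 1⊕0⊕0⊕1 = 0
Syndrome s4…s1 = 011 → error at position 3.
Flip position 3: 0001001 → 0011001
Read data bits from positions 3,5,6,7: 1001

1001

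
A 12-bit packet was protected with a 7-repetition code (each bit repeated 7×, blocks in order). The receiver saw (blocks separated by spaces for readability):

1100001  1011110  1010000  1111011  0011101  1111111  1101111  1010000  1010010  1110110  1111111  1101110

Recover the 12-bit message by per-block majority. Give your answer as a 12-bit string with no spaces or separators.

010111100111

Block 1 (1100001): 3 ones → 0
Block 2 (1011110): 5 ones → 1
Block 3 (1010000): 2 ones → 0
Block 4 (1111011): 6 ones → 1
Block 5 (0011101): 4 ones → 1
Block 6 (1111111): 7 ones → 1
Block 7 (1101111): 6 ones → 1
Block 8 (1010000): 2 ones → 0
Block 9 (1010010): 3 ones → 0
Block 10 (1110110): 5 ones → 1
Block 11 (1111111): 7 ones → 1
Block 12 (1101110): 5 ones → 1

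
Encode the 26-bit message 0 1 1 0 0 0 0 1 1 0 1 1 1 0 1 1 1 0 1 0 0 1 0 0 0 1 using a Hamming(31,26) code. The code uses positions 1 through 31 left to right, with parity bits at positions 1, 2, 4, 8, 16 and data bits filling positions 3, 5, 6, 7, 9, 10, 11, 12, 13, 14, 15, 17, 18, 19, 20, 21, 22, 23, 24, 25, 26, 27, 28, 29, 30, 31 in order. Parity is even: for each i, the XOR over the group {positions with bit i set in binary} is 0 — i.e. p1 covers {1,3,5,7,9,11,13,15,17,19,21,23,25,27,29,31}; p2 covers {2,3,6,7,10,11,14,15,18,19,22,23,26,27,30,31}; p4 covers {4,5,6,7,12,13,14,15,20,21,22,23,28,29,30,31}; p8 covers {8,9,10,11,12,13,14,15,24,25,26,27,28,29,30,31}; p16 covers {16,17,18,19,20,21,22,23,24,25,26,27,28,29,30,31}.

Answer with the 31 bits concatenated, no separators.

1001110000011010110111010010001

Place data at non-parity positions: p1 p2 0 p4 1 1 0 p8 0 0 0 1 1 0 1 p16 1 1 0 1 1 1 0 1 0 0 1 0 0 0 1
p1 (pos 1,3,5,7,9,11,13,15,17,19,21,23,25,27,29,31): XOR of data positions = 0⊕1⊕0⊕0⊕0⊕1⊕1⊕1⊕0⊕1⊕0⊕0⊕1⊕0⊕1 = 1
p2 (pos 2,3,6,7,10,11,14,15,18,19,22,23,26,27,30,31): XOR of data positions = 0⊕1⊕0⊕0⊕0⊕0⊕1⊕1⊕0⊕1⊕0⊕0⊕1⊕0⊕1 = 0
p4 (pos 4,5,6,7,12,13,14,15,20,21,22,23,28,29,30,31): XOR of data positions = 1⊕1⊕0⊕1⊕1⊕0⊕1⊕1⊕1⊕1⊕0⊕0⊕0⊕0⊕1 = 1
p8 (pos 8,9,10,11,12,13,14,15,24,25,26,27,28,29,30,31): XOR of data positions = 0⊕0⊕0⊕1⊕1⊕0⊕1⊕1⊕0⊕0⊕1⊕0⊕0⊕0⊕1 = 0
p16 (pos 16,17,18,19,20,21,22,23,24,25,26,27,28,29,30,31): XOR of data positions = 1⊕1⊕0⊕1⊕1⊕1⊕0⊕1⊕0⊕0⊕1⊕0⊕0⊕0⊕1 = 0
Codeword: 1001110000011010110111010010001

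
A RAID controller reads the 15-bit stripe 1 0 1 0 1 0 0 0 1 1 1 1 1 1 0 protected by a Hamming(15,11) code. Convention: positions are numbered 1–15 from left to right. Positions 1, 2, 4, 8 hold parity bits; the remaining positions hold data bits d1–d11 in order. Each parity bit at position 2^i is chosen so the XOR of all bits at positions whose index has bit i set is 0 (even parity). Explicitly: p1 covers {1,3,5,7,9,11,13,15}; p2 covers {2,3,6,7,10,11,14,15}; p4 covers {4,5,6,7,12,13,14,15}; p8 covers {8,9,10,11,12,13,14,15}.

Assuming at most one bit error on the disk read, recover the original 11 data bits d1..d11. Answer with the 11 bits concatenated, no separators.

s1 (pos 1,3,5,7,9,11,13,15): 1⊕1⊕1⊕0⊕1⊕1⊕1⊕0 = 0
s2 (pos 2,3,6,7,10,11,14,15): 0⊕1⊕0⊕0⊕1⊕1⊕1⊕0 = 0
s4 (pos 4,5,6,7,12,13,14,15): 0⊕1⊕0⊕0⊕1⊕1⊕1⊕0 = 0
s8 (pos 8,9,10,11,12,13,14,15): 0⊕1⊕1⊕1⊕1⊕1⊕1⊕0 = 0
Syndrome s8…s1 = 0000 → no error.
Read data bits from positions 3,5,6,7,9,10,11,12,13,14,15: 11001111110

11001111110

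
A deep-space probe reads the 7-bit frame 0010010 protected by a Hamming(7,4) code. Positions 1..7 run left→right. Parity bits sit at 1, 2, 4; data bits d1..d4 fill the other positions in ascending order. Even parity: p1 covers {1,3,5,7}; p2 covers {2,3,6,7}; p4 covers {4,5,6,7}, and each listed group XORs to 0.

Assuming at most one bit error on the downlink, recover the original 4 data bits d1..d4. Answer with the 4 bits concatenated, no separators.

1110

s1 (pos 1,3,5,7): 0⊕1⊕0⊕0 = 1
s2 (pos 2,3,6,7): 0⊕1⊕1⊕0 = 0
s4 (pos 4,5,6,7): 0⊕0⊕1⊕0 = 1
Syndrome s4…s1 = 101 → error at position 5.
Flip position 5: 0010010 → 0010110
Read data bits from positions 3,5,6,7: 1110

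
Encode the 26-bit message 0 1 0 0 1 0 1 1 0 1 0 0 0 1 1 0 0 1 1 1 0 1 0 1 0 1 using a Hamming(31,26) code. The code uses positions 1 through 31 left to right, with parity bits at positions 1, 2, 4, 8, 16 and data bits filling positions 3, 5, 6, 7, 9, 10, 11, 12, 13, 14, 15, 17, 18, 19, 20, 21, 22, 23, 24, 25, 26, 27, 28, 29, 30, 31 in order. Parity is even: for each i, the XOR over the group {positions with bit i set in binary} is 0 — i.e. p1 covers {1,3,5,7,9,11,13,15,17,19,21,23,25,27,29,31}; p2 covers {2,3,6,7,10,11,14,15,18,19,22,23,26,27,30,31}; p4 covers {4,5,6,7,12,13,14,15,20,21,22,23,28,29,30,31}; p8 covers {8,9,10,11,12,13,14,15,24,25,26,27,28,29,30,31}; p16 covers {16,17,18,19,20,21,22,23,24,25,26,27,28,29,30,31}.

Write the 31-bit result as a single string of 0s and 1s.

Place data at non-parity positions: p1 p2 0 p4 1 0 0 p8 1 0 1 1 0 1 0 p16 0 0 1 1 0 0 1 1 1 0 1 0 1 0 1
p1 (pos 1,3,5,7,9,11,13,15,17,19,21,23,25,27,29,31): XOR of data positions = 0⊕1⊕0⊕1⊕1⊕0⊕0⊕0⊕1⊕0⊕1⊕1⊕1⊕1⊕1 = 1
p2 (pos 2,3,6,7,10,11,14,15,18,19,22,23,26,27,30,31): XOR of data positions = 0⊕0⊕0⊕0⊕1⊕1⊕0⊕0⊕1⊕0⊕1⊕0⊕1⊕0⊕1 = 0
p4 (pos 4,5,6,7,12,13,14,15,20,21,22,23,28,29,30,31): XOR of data positions = 1⊕0⊕0⊕1⊕0⊕1⊕0⊕1⊕0⊕0⊕1⊕0⊕1⊕0⊕1 = 1
p8 (pos 8,9,10,11,12,13,14,15,24,25,26,27,28,29,30,31): XOR of data positions = 1⊕0⊕1⊕1⊕0⊕1⊕0⊕1⊕1⊕0⊕1⊕0⊕1⊕0⊕1 = 1
p16 (pos 16,17,18,19,20,21,22,23,24,25,26,27,28,29,30,31): XOR of data positions = 0⊕0⊕1⊕1⊕0⊕0⊕1⊕1⊕1⊕0⊕1⊕0⊕1⊕0⊕1 = 0
Codeword: 1001100110110100001100111010101

1001100110110100001100111010101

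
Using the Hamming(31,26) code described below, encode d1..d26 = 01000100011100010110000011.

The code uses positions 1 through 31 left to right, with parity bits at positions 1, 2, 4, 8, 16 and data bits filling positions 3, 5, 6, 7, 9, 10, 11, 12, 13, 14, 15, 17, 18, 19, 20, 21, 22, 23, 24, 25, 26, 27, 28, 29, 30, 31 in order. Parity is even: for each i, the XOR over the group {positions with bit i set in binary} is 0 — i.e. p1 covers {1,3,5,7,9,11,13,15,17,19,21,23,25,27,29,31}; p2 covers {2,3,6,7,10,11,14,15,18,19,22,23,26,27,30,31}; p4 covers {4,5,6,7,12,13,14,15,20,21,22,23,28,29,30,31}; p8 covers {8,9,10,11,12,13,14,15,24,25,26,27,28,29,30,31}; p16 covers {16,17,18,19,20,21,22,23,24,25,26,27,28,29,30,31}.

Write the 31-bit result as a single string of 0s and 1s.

Place data at non-parity positions: p1 p2 0 p4 1 0 0 p8 0 1 0 0 0 1 1 p16 1 0 0 0 1 0 1 1 0 0 0 0 0 1 1
p1 (pos 1,3,5,7,9,11,13,15,17,19,21,23,25,27,29,31): XOR of data positions = 0⊕1⊕0⊕0⊕0⊕0⊕1⊕1⊕0⊕1⊕1⊕0⊕0⊕0⊕1 = 0
p2 (pos 2,3,6,7,10,11,14,15,18,19,22,23,26,27,30,31): XOR of data positions = 0⊕0⊕0⊕1⊕0⊕1⊕1⊕0⊕0⊕0⊕1⊕0⊕0⊕1⊕1 = 0
p4 (pos 4,5,6,7,12,13,14,15,20,21,22,23,28,29,30,31): XOR of data positions = 1⊕0⊕0⊕0⊕0⊕1⊕1⊕0⊕1⊕0⊕1⊕0⊕0⊕1⊕1 = 1
p8 (pos 8,9,10,11,12,13,14,15,24,25,26,27,28,29,30,31): XOR of data positions = 0⊕1⊕0⊕0⊕0⊕1⊕1⊕1⊕0⊕0⊕0⊕0⊕0⊕1⊕1 = 0
p16 (pos 16,17,18,19,20,21,22,23,24,25,26,27,28,29,30,31): XOR of data positions = 1⊕0⊕0⊕0⊕1⊕0⊕1⊕1⊕0⊕0⊕0⊕0⊕0⊕1⊕1 = 0
Codeword: 0001100001000110100010110000011

0001100001000110100010110000011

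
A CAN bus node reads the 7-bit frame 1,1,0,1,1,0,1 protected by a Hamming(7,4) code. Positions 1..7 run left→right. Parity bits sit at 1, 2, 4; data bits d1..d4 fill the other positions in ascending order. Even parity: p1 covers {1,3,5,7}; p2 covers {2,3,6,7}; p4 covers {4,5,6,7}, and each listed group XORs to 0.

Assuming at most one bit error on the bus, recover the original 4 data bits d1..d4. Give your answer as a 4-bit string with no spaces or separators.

0001

s1 (pos 1,3,5,7): 1⊕0⊕1⊕1 = 1
s2 (pos 2,3,6,7): 1⊕0⊕0⊕1 = 0
s4 (pos 4,5,6,7): 1⊕1⊕0⊕1 = 1
Syndrome s4…s1 = 101 → error at position 5.
Flip position 5: 1101101 → 1101001
Read data bits from positions 3,5,6,7: 0001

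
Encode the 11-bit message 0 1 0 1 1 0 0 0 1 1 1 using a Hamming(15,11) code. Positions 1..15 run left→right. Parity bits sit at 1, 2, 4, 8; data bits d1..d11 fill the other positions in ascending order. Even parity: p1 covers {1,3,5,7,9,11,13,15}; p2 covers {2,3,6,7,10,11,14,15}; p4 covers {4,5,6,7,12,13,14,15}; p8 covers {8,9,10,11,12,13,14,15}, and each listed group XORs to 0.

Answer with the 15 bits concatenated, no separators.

110110101000111

Place data at non-parity positions: p1 p2 0 p4 1 0 1 p8 1 0 0 0 1 1 1
p1 (pos 1,3,5,7,9,11,13,15): XOR of data positions = 0⊕1⊕1⊕1⊕0⊕1⊕1 = 1
p2 (pos 2,3,6,7,10,11,14,15): XOR of data positions = 0⊕0⊕1⊕0⊕0⊕1⊕1 = 1
p4 (pos 4,5,6,7,12,13,14,15): XOR of data positions = 1⊕0⊕1⊕0⊕1⊕1⊕1 = 1
p8 (pos 8,9,10,11,12,13,14,15): XOR of data positions = 1⊕0⊕0⊕0⊕1⊕1⊕1 = 0
Codeword: 110110101000111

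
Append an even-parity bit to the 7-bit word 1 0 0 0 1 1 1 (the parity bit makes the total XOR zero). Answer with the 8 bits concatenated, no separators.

XOR of the 7 data bits: 1⊕0⊕0⊕0⊕1⊕1⊕1 = 0
Parity bit = 0 (so all 8 bits XOR to 0).

10001110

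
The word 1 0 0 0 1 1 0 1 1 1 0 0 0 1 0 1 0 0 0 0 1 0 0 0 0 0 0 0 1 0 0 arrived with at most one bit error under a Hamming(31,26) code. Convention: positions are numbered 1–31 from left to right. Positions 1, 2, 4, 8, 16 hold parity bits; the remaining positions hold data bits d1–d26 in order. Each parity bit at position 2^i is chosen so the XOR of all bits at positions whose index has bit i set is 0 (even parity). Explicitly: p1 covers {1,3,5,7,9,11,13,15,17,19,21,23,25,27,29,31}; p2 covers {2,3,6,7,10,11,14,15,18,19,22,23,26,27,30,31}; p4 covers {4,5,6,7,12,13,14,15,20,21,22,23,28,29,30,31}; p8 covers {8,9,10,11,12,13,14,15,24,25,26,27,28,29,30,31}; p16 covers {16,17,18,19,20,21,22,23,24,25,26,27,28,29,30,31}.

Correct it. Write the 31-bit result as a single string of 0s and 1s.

1000110111000101000010000000101

s1 (pos 1,3,5,7,9,11,13,15,17,19,21,23,25,27,29,31): 1⊕0⊕1⊕0⊕1⊕0⊕0⊕0⊕0⊕0⊕1⊕0⊕0⊕0⊕1⊕0 = 1
s2 (pos 2,3,6,7,10,11,14,15,18,19,22,23,26,27,30,31): 0⊕0⊕1⊕0⊕1⊕0⊕1⊕0⊕0⊕0⊕0⊕0⊕0⊕0⊕0⊕0 = 1
s4 (pos 4,5,6,7,12,13,14,15,20,21,22,23,28,29,30,31): 0⊕1⊕1⊕0⊕0⊕0⊕1⊕0⊕0⊕1⊕0⊕0⊕0⊕1⊕0⊕0 = 1
s8 (pos 8,9,10,11,12,13,14,15,24,25,26,27,28,29,30,31): 1⊕1⊕1⊕0⊕0⊕0⊕1⊕0⊕0⊕0⊕0⊕0⊕0⊕1⊕0⊕0 = 1
s16 (pos 16,17,18,19,20,21,22,23,24,25,26,27,28,29,30,31): 1⊕0⊕0⊕0⊕0⊕1⊕0⊕0⊕0⊕0⊕0⊕0⊕0⊕1⊕0⊕0 = 1
Syndrome s16…s1 = 11111 → error at position 31.
Flip position 31: 1000110111000101000010000000100 → 1000110111000101000010000000101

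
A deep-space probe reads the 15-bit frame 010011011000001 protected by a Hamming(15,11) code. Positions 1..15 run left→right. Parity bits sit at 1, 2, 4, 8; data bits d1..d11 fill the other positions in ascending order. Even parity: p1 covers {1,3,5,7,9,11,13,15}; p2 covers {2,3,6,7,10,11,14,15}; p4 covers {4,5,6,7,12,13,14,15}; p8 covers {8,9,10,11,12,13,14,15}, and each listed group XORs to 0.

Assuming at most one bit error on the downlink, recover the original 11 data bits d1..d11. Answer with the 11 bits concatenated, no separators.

01101000000

s1 (pos 1,3,5,7,9,11,13,15): 0⊕0⊕1⊕0⊕1⊕0⊕0⊕1 = 1
s2 (pos 2,3,6,7,10,11,14,15): 1⊕0⊕1⊕0⊕0⊕0⊕0⊕1 = 1
s4 (pos 4,5,6,7,12,13,14,15): 0⊕1⊕1⊕0⊕0⊕0⊕0⊕1 = 1
s8 (pos 8,9,10,11,12,13,14,15): 1⊕1⊕0⊕0⊕0⊕0⊕0⊕1 = 1
Syndrome s8…s1 = 1111 → error at position 15.
Flip position 15: 010011011000001 → 010011011000000
Read data bits from positions 3,5,6,7,9,10,11,12,13,14,15: 01101000000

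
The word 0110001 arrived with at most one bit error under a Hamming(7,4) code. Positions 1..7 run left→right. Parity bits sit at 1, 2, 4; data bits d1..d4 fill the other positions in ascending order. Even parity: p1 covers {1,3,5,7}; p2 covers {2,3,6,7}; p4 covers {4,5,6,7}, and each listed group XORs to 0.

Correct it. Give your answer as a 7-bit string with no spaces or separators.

s1 (pos 1,3,5,7): 0⊕1⊕0⊕1 = 0
s2 (pos 2,3,6,7): 1⊕1⊕0⊕1 = 1
s4 (pos 4,5,6,7): 0⊕0⊕0⊕1 = 1
Syndrome s4…s1 = 110 → error at position 6.
Flip position 6: 0110001 → 0110011

0110011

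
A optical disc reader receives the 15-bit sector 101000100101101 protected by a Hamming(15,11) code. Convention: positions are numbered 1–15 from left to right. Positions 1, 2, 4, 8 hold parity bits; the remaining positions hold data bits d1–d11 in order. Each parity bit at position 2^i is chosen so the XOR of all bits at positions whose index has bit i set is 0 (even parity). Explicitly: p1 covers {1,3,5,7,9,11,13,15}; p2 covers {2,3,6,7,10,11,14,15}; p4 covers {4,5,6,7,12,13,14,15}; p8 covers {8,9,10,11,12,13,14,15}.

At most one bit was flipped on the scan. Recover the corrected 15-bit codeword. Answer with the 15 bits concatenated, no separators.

001000100101101

s1 (pos 1,3,5,7,9,11,13,15): 1⊕1⊕0⊕1⊕0⊕0⊕1⊕1 = 1
s2 (pos 2,3,6,7,10,11,14,15): 0⊕1⊕0⊕1⊕1⊕0⊕0⊕1 = 0
s4 (pos 4,5,6,7,12,13,14,15): 0⊕0⊕0⊕1⊕1⊕1⊕0⊕1 = 0
s8 (pos 8,9,10,11,12,13,14,15): 0⊕0⊕1⊕0⊕1⊕1⊕0⊕1 = 0
Syndrome s8…s1 = 0001 → error at position 1.
Flip position 1: 101000100101101 → 001000100101101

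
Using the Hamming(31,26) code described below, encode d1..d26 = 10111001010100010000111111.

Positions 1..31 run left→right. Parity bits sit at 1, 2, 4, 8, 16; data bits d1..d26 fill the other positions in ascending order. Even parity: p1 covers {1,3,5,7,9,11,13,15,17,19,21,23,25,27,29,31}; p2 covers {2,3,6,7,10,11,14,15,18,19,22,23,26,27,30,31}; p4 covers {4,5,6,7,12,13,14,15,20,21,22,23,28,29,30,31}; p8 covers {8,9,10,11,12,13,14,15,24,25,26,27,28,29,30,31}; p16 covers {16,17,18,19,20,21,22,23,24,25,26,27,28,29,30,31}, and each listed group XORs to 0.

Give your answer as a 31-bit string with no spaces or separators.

Place data at non-parity positions: p1 p2 1 p4 0 1 1 p8 1 0 0 1 0 1 0 p16 1 0 0 0 1 0 0 0 0 1 1 1 1 1 1
p1 (pos 1,3,5,7,9,11,13,15,17,19,21,23,25,27,29,31): XOR of data positions = 1⊕0⊕1⊕1⊕0⊕0⊕0⊕1⊕0⊕1⊕0⊕0⊕1⊕1⊕1 = 0
p2 (pos 2,3,6,7,10,11,14,15,18,19,22,23,26,27,30,31): XOR of data positions = 1⊕1⊕1⊕0⊕0⊕1⊕0⊕0⊕0⊕0⊕0⊕1⊕1⊕1⊕1 = 0
p4 (pos 4,5,6,7,12,13,14,15,20,21,22,23,28,29,30,31): XOR of data positions = 0⊕1⊕1⊕1⊕0⊕1⊕0⊕0⊕1⊕0⊕0⊕1⊕1⊕1⊕1 = 1
p8 (pos 8,9,10,11,12,13,14,15,24,25,26,27,28,29,30,31): XOR of data positions = 1⊕0⊕0⊕1⊕0⊕1⊕0⊕0⊕0⊕1⊕1⊕1⊕1⊕1⊕1 = 1
p16 (pos 16,17,18,19,20,21,22,23,24,25,26,27,28,29,30,31): XOR of data positions = 1⊕0⊕0⊕0⊕1⊕0⊕0⊕0⊕0⊕1⊕1⊕1⊕1⊕1⊕1 = 0
Codeword: 0011011110010100100010000111111

0011011110010100100010000111111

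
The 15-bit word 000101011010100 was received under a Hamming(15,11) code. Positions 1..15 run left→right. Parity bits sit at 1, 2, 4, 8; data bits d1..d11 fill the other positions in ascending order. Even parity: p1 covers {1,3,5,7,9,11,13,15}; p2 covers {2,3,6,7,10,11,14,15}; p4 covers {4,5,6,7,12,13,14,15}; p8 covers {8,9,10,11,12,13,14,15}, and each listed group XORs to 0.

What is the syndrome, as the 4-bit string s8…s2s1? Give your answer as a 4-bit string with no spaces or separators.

0101

s1 (pos 1,3,5,7,9,11,13,15): 0⊕0⊕0⊕0⊕1⊕1⊕1⊕0 = 1
s2 (pos 2,3,6,7,10,11,14,15): 0⊕0⊕1⊕0⊕0⊕1⊕0⊕0 = 0
s4 (pos 4,5,6,7,12,13,14,15): 1⊕0⊕1⊕0⊕0⊕1⊕0⊕0 = 1
s8 (pos 8,9,10,11,12,13,14,15): 1⊕1⊕0⊕1⊕0⊕1⊕0⊕0 = 0
Syndrome s8…s1 = 0101 → error at position 5.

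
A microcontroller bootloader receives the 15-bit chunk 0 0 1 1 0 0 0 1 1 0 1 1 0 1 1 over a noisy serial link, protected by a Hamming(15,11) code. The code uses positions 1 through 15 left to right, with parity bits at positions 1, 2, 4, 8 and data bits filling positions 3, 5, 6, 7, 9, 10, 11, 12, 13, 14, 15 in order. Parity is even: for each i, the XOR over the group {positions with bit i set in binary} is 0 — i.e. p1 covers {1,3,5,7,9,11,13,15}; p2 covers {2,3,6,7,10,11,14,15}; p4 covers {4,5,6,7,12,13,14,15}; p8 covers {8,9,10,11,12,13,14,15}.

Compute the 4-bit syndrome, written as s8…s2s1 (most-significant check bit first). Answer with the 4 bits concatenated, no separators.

0000

s1 (pos 1,3,5,7,9,11,13,15): 0⊕1⊕0⊕0⊕1⊕1⊕0⊕1 = 0
s2 (pos 2,3,6,7,10,11,14,15): 0⊕1⊕0⊕0⊕0⊕1⊕1⊕1 = 0
s4 (pos 4,5,6,7,12,13,14,15): 1⊕0⊕0⊕0⊕1⊕0⊕1⊕1 = 0
s8 (pos 8,9,10,11,12,13,14,15): 1⊕1⊕0⊕1⊕1⊕0⊕1⊕1 = 0
Syndrome s8…s1 = 0000 → no error.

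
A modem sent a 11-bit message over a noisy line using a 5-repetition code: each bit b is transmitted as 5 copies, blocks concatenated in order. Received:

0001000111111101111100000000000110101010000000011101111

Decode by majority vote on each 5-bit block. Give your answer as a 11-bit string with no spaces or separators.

Block 1 (00010): 1 one → 0
Block 2 (00111): 3 ones → 1
Block 3 (11110): 4 ones → 1
Block 4 (11111): 5 ones → 1
Block 5 (00000): 0 ones → 0
Block 6 (00000): 0 ones → 0
Block 7 (01101): 3 ones → 1
Block 8 (01010): 2 ones → 0
Block 9 (00000): 0 ones → 0
Block 10 (00111): 3 ones → 1
Block 11 (01111): 4 ones → 1

01110010011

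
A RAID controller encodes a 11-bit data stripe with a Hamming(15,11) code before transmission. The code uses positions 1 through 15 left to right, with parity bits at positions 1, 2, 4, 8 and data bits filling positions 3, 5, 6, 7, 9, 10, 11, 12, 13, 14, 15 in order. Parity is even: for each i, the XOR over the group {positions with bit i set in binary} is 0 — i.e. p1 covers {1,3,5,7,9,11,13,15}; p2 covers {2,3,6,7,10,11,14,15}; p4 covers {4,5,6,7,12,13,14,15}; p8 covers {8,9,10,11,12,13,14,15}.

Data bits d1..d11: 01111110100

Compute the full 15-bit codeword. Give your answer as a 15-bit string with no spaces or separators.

Place data at non-parity positions: p1 p2 0 p4 1 1 1 p8 1 1 1 0 1 0 0
p1 (pos 1,3,5,7,9,11,13,15): XOR of data positions = 0⊕1⊕1⊕1⊕1⊕1⊕0 = 1
p2 (pos 2,3,6,7,10,11,14,15): XOR of data positions = 0⊕1⊕1⊕1⊕1⊕0⊕0 = 0
p4 (pos 4,5,6,7,12,13,14,15): XOR of data positions = 1⊕1⊕1⊕0⊕1⊕0⊕0 = 0
p8 (pos 8,9,10,11,12,13,14,15): XOR of data positions = 1⊕1⊕1⊕0⊕1⊕0⊕0 = 0
Codeword: 100011101110100

100011101110100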